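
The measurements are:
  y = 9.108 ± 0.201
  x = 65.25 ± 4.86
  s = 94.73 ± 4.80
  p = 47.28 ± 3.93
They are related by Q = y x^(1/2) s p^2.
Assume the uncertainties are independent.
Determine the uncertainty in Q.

For a monomial Q ∝ y, x^(1/2), s, p^2, fractional errors add in quadrature:
  (1·δy/y)² = (1×0.0221)² = 0.000487;  (½·δx/x)² = (0.5×0.0745)² = 0.00139;  (1·δs/s)² = (1×0.0507)² = 0.00257;  (2·δp/p)² = (2×0.0831)² = 0.0276
δQ/Q = √(0.0321) = 0.179
Q = 1.558e+07, so δQ = 0.179 × 1.558e+07 = 2.79e+06.

2.79e+06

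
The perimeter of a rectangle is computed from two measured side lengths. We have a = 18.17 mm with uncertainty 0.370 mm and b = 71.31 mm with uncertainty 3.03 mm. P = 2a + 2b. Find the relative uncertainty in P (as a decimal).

For a sum/difference, combine absolute errors in quadrature:
  (2·δa)² = 0.548;  (2·δb)² = 36.7
δP = √(37.3) = 6.11 mm
P = 179.0 mm, so δP/P = 6.11/179.0 = 0.0341.

0.0341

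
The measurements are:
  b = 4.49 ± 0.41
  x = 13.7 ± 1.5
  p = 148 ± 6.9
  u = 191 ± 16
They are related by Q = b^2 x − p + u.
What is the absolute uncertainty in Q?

61.3

Let w = b^2·x = 276. δw/w = √((2·δb/b)² + (1·δx/x)²) = √(0.0334 + 0.0120) = 0.213, so δw = 58.8.
Q = w − p + u: δQ = √(δw² + δp² + δu²) = √(3460 + 47.6 + 256) = 61.3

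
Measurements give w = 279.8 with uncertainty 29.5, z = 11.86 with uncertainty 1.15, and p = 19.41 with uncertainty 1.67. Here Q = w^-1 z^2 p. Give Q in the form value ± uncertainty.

Since Q is a product/quotient, work with relative uncertainties:
  (-1·δw/w)² = (-1×0.105)² = 0.0111;  (2·δz/z)² = (2×0.0970)² = 0.0376;  (1·δp/p)² = (1×0.0860)² = 0.00740
δQ/Q = √(0.0561) = 0.237
Q = 9.758, so δQ = 0.237 × 9.758 = 2.31.

9.758 ± 2.31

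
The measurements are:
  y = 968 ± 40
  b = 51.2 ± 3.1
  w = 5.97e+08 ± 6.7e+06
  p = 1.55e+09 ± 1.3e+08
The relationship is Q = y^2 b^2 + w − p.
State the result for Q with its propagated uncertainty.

(1.50 ± 0.383) × 10^9

Let h = y^2·b^2 = 2.46e+09. δh/h = √((2·δy/y)² + (2·δb/b)²) = √(0.00683 + 0.0147) = 0.147, so δh = 3.6e+08.
Q = h + w − p: δQ = √(δh² + δw² + δp²) = √(1.3e+17 + 4.49e+13 + 1.69e+16) = 3.83e+08
Q = 1.5e+09.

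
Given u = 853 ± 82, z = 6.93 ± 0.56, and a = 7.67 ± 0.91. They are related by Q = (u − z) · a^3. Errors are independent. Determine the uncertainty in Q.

1.41e+05

Let w = u − z = 846. δw = √(δu² + δz²) = √(6720 + 0.314) = 82.0, so δw/w = 0.0969.
Q is then a monomial in w, a:
δQ/Q = √((δw/w)² + (3·δa/a)²) = √(0.00939 + 0.127) = 0.369
Q = 3.82e+05, so δQ = 0.369 × 3.82e+05 = 1.41e+05.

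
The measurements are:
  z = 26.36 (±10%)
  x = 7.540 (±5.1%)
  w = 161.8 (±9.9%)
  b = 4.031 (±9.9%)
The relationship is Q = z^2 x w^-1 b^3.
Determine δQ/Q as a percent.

37.5%

Each factor contributes (exponent × relative error)² to (δQ/Q)²:
  (2·δz/z)² = (2×0.100)² = 0.0400;  (1·δx/x)² = (1×0.0510)² = 0.00260;  (-1·δw/w)² = (-1×0.0990)² = 0.00980;  (3·δb/b)² = (3×0.0990)² = 0.0882
δQ/Q = √(0.141) = 0.375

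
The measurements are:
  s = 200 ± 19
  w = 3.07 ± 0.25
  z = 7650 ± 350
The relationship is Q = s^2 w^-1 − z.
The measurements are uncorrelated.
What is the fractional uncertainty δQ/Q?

0.505

Let p = s^2·w^-1 = 13000. δp/p = √((2·δs/s)² + (-1·δw/w)²) = √(0.0361 + 0.00663) = 0.207, so δp = 2690.
Q = p − z: δQ = √(δp² + δz²) = √(7.25e+06 + 1.22e+05) = 2720
Q = 5380, so δQ/Q = 2720/5380 = 0.505.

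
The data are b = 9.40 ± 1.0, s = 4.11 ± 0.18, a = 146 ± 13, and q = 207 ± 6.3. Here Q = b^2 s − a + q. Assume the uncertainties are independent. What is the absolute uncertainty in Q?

Let p = b^2·s = 363. δp/p = √((2·δb/b)² + (1·δs/s)²) = √(0.0453 + 0.00192) = 0.217, so δp = 78.9.
Q = p − a + q: δQ = √(δp² + δa² + δq²) = √(6220 + 169 + 39.7) = 80.2

80.2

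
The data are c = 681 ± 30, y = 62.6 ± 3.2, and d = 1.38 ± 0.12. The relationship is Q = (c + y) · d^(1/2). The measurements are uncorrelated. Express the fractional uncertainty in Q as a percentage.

Let u = c + y = 744. δu = √(δc² + δy²) = √(900 + 10.2) = 30.2, so δu/u = 0.0406.
Q is then a monomial in u, d:
δQ/Q = √((δu/u)² + (½·δd/d)²) = √(0.00165 + 0.00189) = 0.0595

5.95%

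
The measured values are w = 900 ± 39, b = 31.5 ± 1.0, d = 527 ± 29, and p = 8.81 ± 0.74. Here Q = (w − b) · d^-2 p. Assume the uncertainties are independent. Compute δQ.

Let u = w − b = 868. δu = √(δw² + δb²) = √(1520 + 1.00) = 39.0, so δu/u = 0.0449.
Q is then a monomial in u, d, p:
δQ/Q = √((δu/u)² + (-2·δd/d)² + (1·δp/p)²) = √(0.00202 + 0.0121 + 0.00706) = 0.146
Q = 0.0276, so δQ = 0.146 × 0.0276 = 0.00401.

0.00401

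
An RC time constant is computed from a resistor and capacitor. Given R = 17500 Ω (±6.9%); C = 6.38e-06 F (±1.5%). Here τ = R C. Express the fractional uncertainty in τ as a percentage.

Since τ is a product/quotient, work with relative uncertainties:
  (1·δR/R)² = (1×0.0690)² = 0.00476;  (1·δC/C)² = (1×0.0150)² = 0.000225
δτ/τ = √(0.00499) = 0.0706

7.06%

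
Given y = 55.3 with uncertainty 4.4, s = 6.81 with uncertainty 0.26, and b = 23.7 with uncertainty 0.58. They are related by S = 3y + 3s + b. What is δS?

Absolute uncertainties add in quadrature for a linear combination:
  (3·δy)² = 174;  (3·δs)² = 0.608;  (δb)² = 0.336
δS = √(175) = 13.2

13.2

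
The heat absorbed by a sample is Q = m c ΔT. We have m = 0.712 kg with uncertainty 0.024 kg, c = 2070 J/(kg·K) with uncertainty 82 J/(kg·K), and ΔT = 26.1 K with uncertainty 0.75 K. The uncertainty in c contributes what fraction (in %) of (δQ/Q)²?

44.4%

(δQ/Q)² = (1·δm/m)² + (1·δc/c)² + (1·δΔT/ΔT)²
  m term: (1×0.0337)² = 0.00114
  c term: (1×0.0396)² = 0.00157
  ΔT term: (1×0.0287)² = 0.000826
Total = 0.00353. Share from c = 0.00157/0.00353 = 0.444.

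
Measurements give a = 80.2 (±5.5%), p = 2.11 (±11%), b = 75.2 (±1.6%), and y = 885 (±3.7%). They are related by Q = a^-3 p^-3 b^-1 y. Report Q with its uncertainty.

(2.43 ± 0.901) × 10^-6

Products/powers → add relative errors in quadrature, weighted by exponent:
  (-3·δa/a)² = (-3×0.0550)² = 0.0272;  (-3·δp/p)² = (-3×0.110)² = 0.109;  (-1·δb/b)² = (-1×0.0160)² = 0.000256;  (1·δy/y)² = (1×0.0370)² = 0.00137
δQ/Q = √(0.138) = 0.371
Q = 2.43e-06, so δQ = 0.371 × 2.43e-06 = 9.01e-07.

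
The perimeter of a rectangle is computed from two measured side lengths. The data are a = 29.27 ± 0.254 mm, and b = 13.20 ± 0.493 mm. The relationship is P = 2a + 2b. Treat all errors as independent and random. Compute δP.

Absolute uncertainties add in quadrature for a linear combination:
  (2·δa)² = 0.258;  (2·δb)² = 0.972
δP = √(1.23) = 1.11 mm

1.11 mm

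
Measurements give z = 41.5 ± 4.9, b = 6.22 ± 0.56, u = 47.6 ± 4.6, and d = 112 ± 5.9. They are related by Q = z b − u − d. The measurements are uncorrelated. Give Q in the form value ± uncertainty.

Let p = z·b = 258. δp/p = √((1·δz/z)² + (1·δb/b)²) = √(0.0139 + 0.00811) = 0.148, so δp = 38.3.
Q = p − u − d: δQ = √(δp² + δu² + δd²) = √(1470 + 21.2 + 34.8) = 39.1
Q = 98.5.

98.5 ± 39.1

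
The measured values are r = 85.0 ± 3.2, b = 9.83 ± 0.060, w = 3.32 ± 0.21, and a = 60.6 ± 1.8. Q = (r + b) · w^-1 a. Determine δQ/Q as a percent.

Let u = r + b = 94.8. δu = √(δr² + δb²) = √(10.2 + 0.00360) = 3.20, so δu/u = 0.0338.
Q is then a monomial in u, w, a:
δQ/Q = √((δu/u)² + (-1·δw/w)² + (1·δa/a)²) = √(0.00114 + 0.00400 + 0.000882) = 0.0776

7.76%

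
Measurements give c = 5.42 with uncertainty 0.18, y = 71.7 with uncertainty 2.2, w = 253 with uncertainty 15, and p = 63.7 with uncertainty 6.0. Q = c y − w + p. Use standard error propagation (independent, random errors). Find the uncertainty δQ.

Let h = c·y = 389. δh/h = √((1·δc/c)² + (1·δy/y)²) = √(0.00110 + 0.000941) = 0.0452, so δh = 17.6.
Q = h − w + p: δQ = √(δh² + δw² + δp²) = √(309 + 225 + 36.0) = 23.9

23.9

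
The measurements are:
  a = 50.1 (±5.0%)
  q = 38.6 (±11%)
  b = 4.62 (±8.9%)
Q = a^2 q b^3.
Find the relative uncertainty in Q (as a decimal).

Q is a product of powers, so relative uncertainties combine in quadrature:
  (2·δa/a)² = (2×0.0500)² = 0.0100;  (1·δq/q)² = (1×0.110)² = 0.0121;  (3·δb/b)² = (3×0.0890)² = 0.0713
δQ/Q = √(0.0934) = 0.306

0.306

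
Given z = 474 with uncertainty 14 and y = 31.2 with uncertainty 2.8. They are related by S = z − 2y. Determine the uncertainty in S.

15.1

S is a linear combination, so absolute uncertainties add in quadrature:
  (δz)² = 196;  (2·δy)² = 31.4
δS = √(227) = 15.1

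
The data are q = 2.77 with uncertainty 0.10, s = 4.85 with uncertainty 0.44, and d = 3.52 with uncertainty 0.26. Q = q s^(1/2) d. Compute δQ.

For a monomial Q ∝ q, s^(1/2), d, fractional errors add in quadrature:
  (1·δq/q)² = (1×0.0361)² = 0.00130;  (½·δs/s)² = (0.5×0.0907)² = 0.00206;  (1·δd/d)² = (1×0.0739)² = 0.00546
δQ/Q = √(0.00882) = 0.0939
Q = 21.5, so δQ = 0.0939 × 21.5 = 2.02.

2.02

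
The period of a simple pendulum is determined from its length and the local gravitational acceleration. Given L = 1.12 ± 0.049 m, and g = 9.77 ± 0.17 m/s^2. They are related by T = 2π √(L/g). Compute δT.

0.0501 s

For a monomial T ∝ L^(1/2), g^(-1/2), fractional errors add in quadrature:
  (½·δL/L)² = (0.5×0.0437)² = 0.000479;  (−½·δg/g)² = (-0.5×0.0174)² = 7.57e-05
δT/T = √(0.000554) = 0.0235
T = 2.13 s, so δT = 0.0235 × 2.13 = 0.0501 s.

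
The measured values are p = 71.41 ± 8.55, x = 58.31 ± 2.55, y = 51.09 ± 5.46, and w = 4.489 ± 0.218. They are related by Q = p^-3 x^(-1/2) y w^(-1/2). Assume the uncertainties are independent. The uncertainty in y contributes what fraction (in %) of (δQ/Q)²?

8.07%

(δQ/Q)² = (-3·δp/p)² + (−½·δx/x)² + (1·δy/y)² + (−½·δw/w)²
  p term: (-3×0.120)² = 0.129
  x term: (-0.5×0.0437)² = 0.000478
  y term: (1×0.107)² = 0.0114
  w term: (-0.5×0.0486)² = 0.000590
Total = 0.142. Share from y = 0.0114/0.142 = 0.0807.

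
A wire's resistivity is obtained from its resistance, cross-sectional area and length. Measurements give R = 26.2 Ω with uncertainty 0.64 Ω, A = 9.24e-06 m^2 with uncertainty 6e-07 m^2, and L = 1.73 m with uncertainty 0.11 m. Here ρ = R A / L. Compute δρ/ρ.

Relative error in a monomial: (δρ/ρ)² = Σ (nᵢ · δxᵢ/xᵢ)².
  (1·δR/R)² = (1×0.0244)² = 0.000597;  (1·δA/A)² = (1×0.0649)² = 0.00422;  (-1·δL/L)² = (-1×0.0636)² = 0.00404
δρ/ρ = √(0.00886) = 0.0941

0.0941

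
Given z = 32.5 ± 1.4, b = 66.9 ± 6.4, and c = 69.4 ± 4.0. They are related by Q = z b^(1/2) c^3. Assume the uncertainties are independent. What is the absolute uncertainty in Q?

1.64e+07

Products/powers → add relative errors in quadrature, weighted by exponent:
  (1·δz/z)² = (1×0.0431)² = 0.00186;  (½·δb/b)² = (0.5×0.0957)² = 0.00229;  (3·δc/c)² = (3×0.0576)² = 0.0299
δQ/Q = √(0.0340) = 0.185
Q = 8.89e+07, so δQ = 0.185 × 8.89e+07 = 1.64e+07.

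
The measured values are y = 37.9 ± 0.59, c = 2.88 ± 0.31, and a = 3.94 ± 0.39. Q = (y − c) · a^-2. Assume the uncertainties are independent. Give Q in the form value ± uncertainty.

2.26 ± 0.449

Let u = y − c = 35.0. δu = √(δy² + δc²) = √(0.348 + 0.0961) = 0.666, so δu/u = 0.0190.
Q is then a monomial in u, a:
δQ/Q = √((δu/u)² + (-2·δa/a)²) = √(0.000362 + 0.0392) = 0.199
Q = 2.26, so δQ = 0.199 × 2.26 = 0.449.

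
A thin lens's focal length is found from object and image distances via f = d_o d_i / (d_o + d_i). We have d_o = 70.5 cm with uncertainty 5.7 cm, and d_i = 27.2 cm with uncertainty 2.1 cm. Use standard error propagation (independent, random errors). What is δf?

∂f/∂d_o = (d_i/(d_o+d_i))² = 0.0775;  ∂f/∂d_i = (d_o/(d_o+d_i))² = 0.521
δf = √((∂f/∂d_o · δd_o)² + (∂f/∂d_i · δd_i)²) = √(0.195 + 1.20) = 1.18 cm

1.18 cm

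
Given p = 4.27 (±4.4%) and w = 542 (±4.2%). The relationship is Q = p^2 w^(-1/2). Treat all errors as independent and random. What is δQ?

Q is a product of powers, so relative uncertainties combine in quadrature:
  (2·δp/p)² = (2×0.0440)² = 0.00774;  (−½·δw/w)² = (-0.5×0.0420)² = 0.000441
δQ/Q = √(0.00819) = 0.0905
Q = 0.783, so δQ = 0.0905 × 0.783 = 0.0709.

0.0709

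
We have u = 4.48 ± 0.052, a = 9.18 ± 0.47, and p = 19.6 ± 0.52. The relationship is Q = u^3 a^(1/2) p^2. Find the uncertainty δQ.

7160

Each factor contributes (exponent × relative error)² to (δQ/Q)²:
  (3·δu/u)² = (3×0.0116)² = 0.00121;  (½·δa/a)² = (0.5×0.0512)² = 0.000655;  (2·δp/p)² = (2×0.0265)² = 0.00282
δQ/Q = √(0.00468) = 0.0684
Q = 1.05e+05, so δQ = 0.0684 × 1.05e+05 = 7160.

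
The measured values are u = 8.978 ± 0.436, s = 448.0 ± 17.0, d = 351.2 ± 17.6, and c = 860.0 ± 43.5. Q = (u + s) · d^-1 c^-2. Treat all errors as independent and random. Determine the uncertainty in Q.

Let w = u + s = 457.0. δw = √(δu² + δs²) = √(0.190 + 289) = 17.0, so δw/w = 0.0372.
Q is then a monomial in w, d, c:
δQ/Q = √((δw/w)² + (-1·δd/d)² + (-2·δc/c)²) = √(0.00138 + 0.00251 + 0.0102) = 0.119
Q = 1.759e-06, so δQ = 0.119 × 1.759e-06 = 2.09e-07.

2.09e-07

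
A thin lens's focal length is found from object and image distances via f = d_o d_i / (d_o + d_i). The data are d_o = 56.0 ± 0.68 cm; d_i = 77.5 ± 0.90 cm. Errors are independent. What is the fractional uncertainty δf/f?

0.00857

∂f/∂d_o = (d_i/(d_o+d_i))² = 0.337;  ∂f/∂d_i = (d_o/(d_o+d_i))² = 0.176
δf = √((∂f/∂d_o · δd_o)² + (∂f/∂d_i · δd_i)²) = √(0.0525 + 0.0251) = 0.279 cm
f = 32.5 cm, so δf/f = 0.279/32.5 = 0.00857.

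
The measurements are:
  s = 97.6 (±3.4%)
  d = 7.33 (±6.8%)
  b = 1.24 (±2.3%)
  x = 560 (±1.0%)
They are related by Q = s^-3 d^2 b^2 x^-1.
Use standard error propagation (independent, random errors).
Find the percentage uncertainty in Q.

Q is a product of powers, so relative uncertainties combine in quadrature:
  (-3·δs/s)² = (-3×0.0340)² = 0.0104;  (2·δd/d)² = (2×0.0680)² = 0.0185;  (2·δb/b)² = (2×0.0230)² = 0.00212;  (-1·δx/x)² = (-1×0.0100)² = 0.000100
δQ/Q = √(0.0311) = 0.176

17.6%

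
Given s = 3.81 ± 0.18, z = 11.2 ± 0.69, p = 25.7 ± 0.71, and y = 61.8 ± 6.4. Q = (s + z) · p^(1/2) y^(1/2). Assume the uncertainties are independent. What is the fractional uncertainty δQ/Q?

Let u = s + z = 15.0. δu = √(δs² + δz²) = √(0.0324 + 0.476) = 0.713, so δu/u = 0.0475.
Q is then a monomial in u, p, y:
δQ/Q = √((δu/u)² + (½·δp/p)² + (½·δy/y)²) = √(0.00226 + 0.000191 + 0.00268) = 0.0716

0.0716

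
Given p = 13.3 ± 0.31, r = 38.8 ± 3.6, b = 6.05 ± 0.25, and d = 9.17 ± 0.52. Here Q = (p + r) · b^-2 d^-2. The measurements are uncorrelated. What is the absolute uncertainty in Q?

0.00265

Let u = p + r = 52.1. δu = √(δp² + δr²) = √(0.0961 + 13.0) = 3.61, so δu/u = 0.0694.
Q is then a monomial in u, b, d:
δQ/Q = √((δu/u)² + (-2·δb/b)² + (-2·δd/d)²) = √(0.00481 + 0.00683 + 0.0129) = 0.157
Q = 0.0169, so δQ = 0.157 × 0.0169 = 0.00265.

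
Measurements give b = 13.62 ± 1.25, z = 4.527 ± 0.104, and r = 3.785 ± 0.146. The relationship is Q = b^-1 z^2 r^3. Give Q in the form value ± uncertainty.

81.59 ± 12.6

Products/powers → add relative errors in quadrature, weighted by exponent:
  (-1·δb/b)² = (-1×0.0918)² = 0.00842;  (2·δz/z)² = (2×0.0230)² = 0.00211;  (3·δr/r)² = (3×0.0386)² = 0.0134
δQ/Q = √(0.0239) = 0.155
Q = 81.59, so δQ = 0.155 × 81.59 = 12.6.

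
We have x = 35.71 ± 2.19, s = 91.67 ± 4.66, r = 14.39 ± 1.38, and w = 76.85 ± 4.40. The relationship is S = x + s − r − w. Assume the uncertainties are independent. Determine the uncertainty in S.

S is a linear combination, so absolute uncertainties add in quadrature:
  (δx)² = 4.80;  (δs)² = 21.7;  (δr)² = 1.90;  (δw)² = 19.4
δS = √(47.8) = 6.91

6.91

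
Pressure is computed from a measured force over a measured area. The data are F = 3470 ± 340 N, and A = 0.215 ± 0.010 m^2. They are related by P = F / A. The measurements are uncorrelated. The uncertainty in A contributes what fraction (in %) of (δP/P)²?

18.4%

(δP/P)² = (1·δF/F)² + (-1·δA/A)²
  F term: (1×0.0980)² = 0.00960
  A term: (-1×0.0465)² = 0.00216
Total = 0.0118. Share from A = 0.00216/0.0118 = 0.184.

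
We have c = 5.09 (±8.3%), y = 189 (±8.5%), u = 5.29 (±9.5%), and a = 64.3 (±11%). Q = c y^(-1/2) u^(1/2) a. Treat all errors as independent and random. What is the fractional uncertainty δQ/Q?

Since Q is a product/quotient, work with relative uncertainties:
  (1·δc/c)² = (1×0.0830)² = 0.00689;  (−½·δy/y)² = (-0.5×0.0850)² = 0.00181;  (½·δu/u)² = (0.5×0.0950)² = 0.00226;  (1·δa/a)² = (1×0.110)² = 0.0121
δQ/Q = √(0.0231) = 0.152

0.152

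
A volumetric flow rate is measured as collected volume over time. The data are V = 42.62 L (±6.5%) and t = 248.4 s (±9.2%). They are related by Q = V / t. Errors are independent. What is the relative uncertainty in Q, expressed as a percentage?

Each factor contributes (exponent × relative error)² to (δQ/Q)²:
  (1·δV/V)² = (1×0.0650)² = 0.00423;  (-1·δt/t)² = (-1×0.0920)² = 0.00846
δQ/Q = √(0.0127) = 0.113

11.3%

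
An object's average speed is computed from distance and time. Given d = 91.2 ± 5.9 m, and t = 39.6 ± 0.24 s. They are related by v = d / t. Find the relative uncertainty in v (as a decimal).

Since v is a product/quotient, work with relative uncertainties:
  (1·δd/d)² = (1×0.0647)² = 0.00419;  (-1·δt/t)² = (-1×0.00606)² = 3.67e-05
δv/v = √(0.00422) = 0.0650

0.0650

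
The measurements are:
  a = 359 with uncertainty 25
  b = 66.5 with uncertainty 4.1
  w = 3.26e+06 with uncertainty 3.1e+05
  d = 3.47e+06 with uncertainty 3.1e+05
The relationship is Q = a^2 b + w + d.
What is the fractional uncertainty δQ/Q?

Let p = a^2·b = 8.57e+06. δp/p = √((2·δa/a)² + (1·δb/b)²) = √(0.0194 + 0.00380) = 0.152, so δp = 1.31e+06.
Q = p + w + d: δQ = √(δp² + δw² + δd²) = √(1.7e+12 + 9.61e+10 + 9.61e+10) = 1.38e+06
Q = 1.53e+07, so δQ/Q = 1.38e+06/1.53e+07 = 0.0900.

0.0900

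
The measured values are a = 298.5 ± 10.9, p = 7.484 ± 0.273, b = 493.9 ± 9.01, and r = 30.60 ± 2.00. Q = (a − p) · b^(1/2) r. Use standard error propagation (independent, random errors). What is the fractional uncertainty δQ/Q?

Let u = a − p = 291.0. δu = √(δa² + δp²) = √(119 + 0.0745) = 10.9, so δu/u = 0.0375.
Q is then a monomial in u, b, r:
δQ/Q = √((δu/u)² + (½·δb/b)² + (1·δr/r)²) = √(0.00140 + 8.32e-05 + 0.00427) = 0.0759

0.0759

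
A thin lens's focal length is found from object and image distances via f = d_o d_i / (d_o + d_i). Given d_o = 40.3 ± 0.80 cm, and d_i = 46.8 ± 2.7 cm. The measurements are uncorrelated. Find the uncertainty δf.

0.622 cm

∂f/∂d_o = (d_i/(d_o+d_i))² = 0.289;  ∂f/∂d_i = (d_o/(d_o+d_i))² = 0.214
δf = √((∂f/∂d_o · δd_o)² + (∂f/∂d_i · δd_i)²) = √(0.0533 + 0.334) = 0.622 cm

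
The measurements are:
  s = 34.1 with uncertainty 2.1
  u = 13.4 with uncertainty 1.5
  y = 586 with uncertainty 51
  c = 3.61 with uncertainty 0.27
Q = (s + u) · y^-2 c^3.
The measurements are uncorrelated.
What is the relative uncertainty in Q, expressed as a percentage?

28.9%

Let w = s + u = 47.5. δw = √(δs² + δu²) = √(4.41 + 2.25) = 2.58, so δw/w = 0.0543.
Q is then a monomial in w, y, c:
δQ/Q = √((δw/w)² + (-2·δy/y)² + (3·δc/c)²) = √(0.00295 + 0.0303 + 0.0503) = 0.289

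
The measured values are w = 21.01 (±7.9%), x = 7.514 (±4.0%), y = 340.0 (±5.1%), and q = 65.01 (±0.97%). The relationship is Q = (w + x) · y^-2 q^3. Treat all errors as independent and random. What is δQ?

8.23

Let u = w + x = 28.52. δu = √(δw² + δx²) = √(2.75 + 0.0903) = 1.69, so δu/u = 0.0591.
Q is then a monomial in u, y, q:
δQ/Q = √((δu/u)² + (-2·δy/y)² + (3·δq/q)²) = √(0.00350 + 0.0104 + 0.000847) = 0.121
Q = 67.79, so δQ = 0.121 × 67.79 = 8.23.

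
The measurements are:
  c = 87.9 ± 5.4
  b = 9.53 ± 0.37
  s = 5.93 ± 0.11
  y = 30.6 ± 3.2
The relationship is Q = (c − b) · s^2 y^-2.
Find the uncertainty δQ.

Let u = c − b = 78.4. δu = √(δc² + δb²) = √(29.2 + 0.137) = 5.41, so δu/u = 0.0691.
Q is then a monomial in u, s, y:
δQ/Q = √((δu/u)² + (2·δs/s)² + (-2·δy/y)²) = √(0.00477 + 0.00138 + 0.0437) = 0.223
Q = 2.94, so δQ = 0.223 × 2.94 = 0.657.

0.657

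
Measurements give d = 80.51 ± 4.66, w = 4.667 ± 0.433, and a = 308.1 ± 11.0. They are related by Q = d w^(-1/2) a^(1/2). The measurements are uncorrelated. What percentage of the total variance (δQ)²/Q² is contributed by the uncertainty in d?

57.6%

(δQ/Q)² = (1·δd/d)² + (−½·δw/w)² + (½·δa/a)²
  d term: (1×0.0579)² = 0.00335
  w term: (-0.5×0.0928)² = 0.00215
  a term: (0.5×0.0357)² = 0.000319
Total = 0.00582. Share from d = 0.00335/0.00582 = 0.576.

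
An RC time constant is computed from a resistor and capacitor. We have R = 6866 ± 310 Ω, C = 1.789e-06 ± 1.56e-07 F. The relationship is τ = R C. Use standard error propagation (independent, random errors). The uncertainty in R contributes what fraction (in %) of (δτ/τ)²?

21.1%

(δτ/τ)² = (1·δR/R)² + (1·δC/C)²
  R term: (1×0.0452)² = 0.00204
  C term: (1×0.0872)² = 0.00760
Total = 0.00964. Share from R = 0.00204/0.00964 = 0.211.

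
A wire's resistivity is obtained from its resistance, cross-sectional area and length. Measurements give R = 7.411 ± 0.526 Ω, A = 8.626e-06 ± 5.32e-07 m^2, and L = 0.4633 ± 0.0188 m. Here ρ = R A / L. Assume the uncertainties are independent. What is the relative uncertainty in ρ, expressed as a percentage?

Products/powers → add relative errors in quadrature, weighted by exponent:
  (1·δR/R)² = (1×0.0710)² = 0.00504;  (1·δA/A)² = (1×0.0617)² = 0.00380;  (-1·δL/L)² = (-1×0.0406)² = 0.00165
δρ/ρ = √(0.0105) = 0.102

10.2%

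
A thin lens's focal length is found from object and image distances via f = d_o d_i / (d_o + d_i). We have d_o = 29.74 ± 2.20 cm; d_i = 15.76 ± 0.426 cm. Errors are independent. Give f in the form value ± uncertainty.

10.30 ± 0.321 cm

∂f/∂d_o = (d_i/(d_o+d_i))² = 0.120;  ∂f/∂d_i = (d_o/(d_o+d_i))² = 0.427
δf = √((∂f/∂d_o · δd_o)² + (∂f/∂d_i · δd_i)²) = √(0.0697 + 0.0331) = 0.321 cm
f = 10.30 cm.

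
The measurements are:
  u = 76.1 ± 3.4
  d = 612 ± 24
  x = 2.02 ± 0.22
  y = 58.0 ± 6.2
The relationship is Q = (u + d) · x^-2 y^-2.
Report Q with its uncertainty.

Let w = u + d = 688. δw = √(δu² + δd²) = √(11.6 + 576) = 24.2, so δw/w = 0.0352.
Q is then a monomial in w, x, y:
δQ/Q = √((δw/w)² + (-2·δx/x)² + (-2·δy/y)²) = √(0.00124 + 0.0474 + 0.0457) = 0.307
Q = 0.0501, so δQ = 0.307 × 0.0501 = 0.0154.

0.0501 ± 0.0154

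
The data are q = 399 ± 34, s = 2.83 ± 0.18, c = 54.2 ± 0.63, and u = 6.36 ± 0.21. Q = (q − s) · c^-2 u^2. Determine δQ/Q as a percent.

11.1%

Let w = q − s = 396. δw = √(δq² + δs²) = √(1160 + 0.0324) = 34.0, so δw/w = 0.0858.
Q is then a monomial in w, c, u:
δQ/Q = √((δw/w)² + (-2·δc/c)² + (2·δu/u)²) = √(0.00737 + 0.000540 + 0.00436) = 0.111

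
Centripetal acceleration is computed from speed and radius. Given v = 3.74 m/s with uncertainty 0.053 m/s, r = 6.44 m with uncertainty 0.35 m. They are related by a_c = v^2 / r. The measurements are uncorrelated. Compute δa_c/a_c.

a_c is a product of powers, so relative uncertainties combine in quadrature:
  (2·δv/v)² = (2×0.0142)² = 0.000803;  (-1·δr/r)² = (-1×0.0543)² = 0.00295
δa_c/a_c = √(0.00376) = 0.0613

0.0613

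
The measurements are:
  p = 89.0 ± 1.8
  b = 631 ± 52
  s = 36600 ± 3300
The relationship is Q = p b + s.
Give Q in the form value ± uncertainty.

Let w = p·b = 56200. δw/w = √((1·δp/p)² + (1·δb/b)²) = √(0.000409 + 0.00679) = 0.0849, so δw = 4770.
Q = w + s: δQ = √(δw² + δs²) = √(2.27e+07 + 1.09e+07) = 5800
Q = 92800.

92800 ± 5800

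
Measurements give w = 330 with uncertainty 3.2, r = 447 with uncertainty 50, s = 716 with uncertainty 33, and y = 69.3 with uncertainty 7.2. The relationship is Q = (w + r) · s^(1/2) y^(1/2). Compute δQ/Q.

0.0860

Let u = w + r = 777. δu = √(δw² + δr²) = √(10.2 + 2500) = 50.1, so δu/u = 0.0645.
Q is then a monomial in u, s, y:
δQ/Q = √((δu/u)² + (½·δs/s)² + (½·δy/y)²) = √(0.00416 + 0.000531 + 0.00270) = 0.0860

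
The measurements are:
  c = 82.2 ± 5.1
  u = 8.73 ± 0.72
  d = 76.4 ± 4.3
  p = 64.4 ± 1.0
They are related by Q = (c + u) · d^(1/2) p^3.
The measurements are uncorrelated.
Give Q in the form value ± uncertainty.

Let w = c + u = 90.9. δw = √(δc² + δu²) = √(26.0 + 0.518) = 5.15, so δw/w = 0.0566.
Q is then a monomial in w, d, p:
δQ/Q = √((δw/w)² + (½·δd/d)² + (3·δp/p)²) = √(0.00321 + 0.000792 + 0.00217) = 0.0786
Q = 2.12e+08, so δQ = 0.0786 × 2.12e+08 = 1.67e+07.

(2.12 ± 0.167) × 10^8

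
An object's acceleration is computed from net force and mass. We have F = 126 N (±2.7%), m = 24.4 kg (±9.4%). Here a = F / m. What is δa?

Since a is a product/quotient, work with relative uncertainties:
  (1·δF/F)² = (1×0.0270)² = 0.000729;  (-1·δm/m)² = (-1×0.0940)² = 0.00884
δa/a = √(0.00957) = 0.0978
a = 5.16 m/s^2, so δa = 0.0978 × 5.16 = 0.505 m/s^2.

0.505 m/s^2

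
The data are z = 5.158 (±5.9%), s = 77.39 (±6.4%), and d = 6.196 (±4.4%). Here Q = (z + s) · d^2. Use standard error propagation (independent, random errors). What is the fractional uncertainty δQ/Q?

Let u = z + s = 82.55. δu = √(δz² + δs²) = √(0.0926 + 24.5) = 4.96, so δu/u = 0.0601.
Q is then a monomial in u, d:
δQ/Q = √((δu/u)² + (2·δd/d)²) = √(0.00361 + 0.00774) = 0.107

0.107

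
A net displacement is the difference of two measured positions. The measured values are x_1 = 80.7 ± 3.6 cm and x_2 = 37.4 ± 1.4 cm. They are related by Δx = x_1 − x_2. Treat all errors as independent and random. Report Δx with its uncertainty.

43.3 ± 3.86 cm

For a sum/difference, combine absolute errors in quadrature:
  (δx_1)² = 13.0;  (δx_2)² = 1.96
δΔx = √(14.9) = 3.86 cm
Δx = 43.3 cm.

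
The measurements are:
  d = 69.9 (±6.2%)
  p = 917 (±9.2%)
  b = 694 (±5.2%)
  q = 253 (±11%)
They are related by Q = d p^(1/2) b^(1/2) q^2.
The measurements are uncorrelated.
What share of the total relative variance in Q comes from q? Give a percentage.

(δQ/Q)² = (1·δd/d)² + (½·δp/p)² + (½·δb/b)² + (2·δq/q)²
  d term: (1×0.0620)² = 0.00384
  p term: (0.5×0.0920)² = 0.00212
  b term: (0.5×0.0520)² = 0.000676
  q term: (2×0.110)² = 0.0484
Total = 0.0550. Share from q = 0.0484/0.0550 = 0.879.

87.9%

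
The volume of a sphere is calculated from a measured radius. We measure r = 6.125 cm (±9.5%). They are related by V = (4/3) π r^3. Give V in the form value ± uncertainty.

962.5 ± 274 cm^3

V ∝ r^3, so δV/V = |3| · δr/r = 3 × 0.0950 = 0.285.
V = 962.5 cm^3, so δV = 0.285 × 962.5 = 274 cm^3.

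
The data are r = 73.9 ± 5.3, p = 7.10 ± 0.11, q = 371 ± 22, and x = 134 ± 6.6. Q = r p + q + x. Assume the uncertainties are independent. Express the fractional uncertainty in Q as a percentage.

Let w = r·p = 525. δw/w = √((1·δr/r)² + (1·δp/p)²) = √(0.00514 + 0.000240) = 0.0734, so δw = 38.5.
Q = w + q + x: δQ = √(δw² + δq² + δx²) = √(1480 + 484 + 43.6) = 44.8
Q = 1030, so δQ/Q = 44.8/1030 = 0.0435.

4.35%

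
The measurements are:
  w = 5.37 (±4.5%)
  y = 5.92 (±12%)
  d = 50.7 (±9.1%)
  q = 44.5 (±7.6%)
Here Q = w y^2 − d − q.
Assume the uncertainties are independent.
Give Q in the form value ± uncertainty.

93.0 ± 46.3

Let p = w·y^2 = 188. δp/p = √((1·δw/w)² + (2·δy/y)²) = √(0.00202 + 0.0576) = 0.244, so δp = 46.0.
Q = p − d − q: δQ = √(δp² + δd² + δq²) = √(2110 + 21.3 + 11.4) = 46.3
Q = 93.0.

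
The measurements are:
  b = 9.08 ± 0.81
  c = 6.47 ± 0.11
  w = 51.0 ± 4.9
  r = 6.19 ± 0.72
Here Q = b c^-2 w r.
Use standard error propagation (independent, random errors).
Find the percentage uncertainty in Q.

17.9%

Products/powers → add relative errors in quadrature, weighted by exponent:
  (1·δb/b)² = (1×0.0892)² = 0.00796;  (-2·δc/c)² = (-2×0.0170)² = 0.00116;  (1·δw/w)² = (1×0.0961)² = 0.00923;  (1·δr/r)² = (1×0.116)² = 0.0135
δQ/Q = √(0.0319) = 0.179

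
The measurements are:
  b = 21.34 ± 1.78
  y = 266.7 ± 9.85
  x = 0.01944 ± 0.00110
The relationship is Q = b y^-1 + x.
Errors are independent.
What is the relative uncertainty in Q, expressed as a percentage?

Let p = b·y^-1 = 0.08001. δp/p = √((1·δb/b)² + (-1·δy/y)²) = √(0.00696 + 0.00136) = 0.0912, so δp = 0.00730.
Q = p + x: δQ = √(δp² + δx²) = √(5.33e-05 + 1.21e-06) = 0.00738
Q = 0.09945, so δQ/Q = 0.00738/0.09945 = 0.0742.

7.42%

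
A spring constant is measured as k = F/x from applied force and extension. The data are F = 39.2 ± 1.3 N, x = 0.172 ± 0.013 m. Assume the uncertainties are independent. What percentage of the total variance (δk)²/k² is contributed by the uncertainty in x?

83.9%

(δk/k)² = (1·δF/F)² + (-1·δx/x)²
  F term: (1×0.0332)² = 0.00110
  x term: (-1×0.0756)² = 0.00571
Total = 0.00681. Share from x = 0.00571/0.00681 = 0.839.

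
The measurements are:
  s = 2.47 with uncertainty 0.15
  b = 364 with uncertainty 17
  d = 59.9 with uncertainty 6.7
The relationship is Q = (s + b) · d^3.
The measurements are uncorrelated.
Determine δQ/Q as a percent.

33.9%

Let u = s + b = 366. δu = √(δs² + δb²) = √(0.0225 + 289) = 17.0, so δu/u = 0.0464.
Q is then a monomial in u, d:
δQ/Q = √((δu/u)² + (3·δd/d)²) = √(0.00215 + 0.113) = 0.339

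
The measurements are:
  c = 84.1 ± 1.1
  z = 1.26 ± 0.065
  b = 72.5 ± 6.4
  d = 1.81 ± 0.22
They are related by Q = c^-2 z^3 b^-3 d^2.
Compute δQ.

Each factor contributes (exponent × relative error)² to (δQ/Q)²:
  (-2·δc/c)² = (-2×0.0131)² = 0.000684;  (3·δz/z)² = (3×0.0516)² = 0.0240;  (-3·δb/b)² = (-3×0.0883)² = 0.0701;  (2·δd/d)² = (2×0.122)² = 0.0591
δQ/Q = √(0.154) = 0.392
Q = 2.43e-09, so δQ = 0.392 × 2.43e-09 = 9.54e-10.

9.54e-10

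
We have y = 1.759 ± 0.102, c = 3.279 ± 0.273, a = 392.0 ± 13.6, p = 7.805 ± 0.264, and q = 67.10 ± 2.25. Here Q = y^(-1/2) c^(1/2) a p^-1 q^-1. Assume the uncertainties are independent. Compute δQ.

0.0795

Since Q is a product/quotient, work with relative uncertainties:
  (−½·δy/y)² = (-0.5×0.0580)² = 0.000841;  (½·δc/c)² = (0.5×0.0833)² = 0.00173;  (1·δa/a)² = (1×0.0347)² = 0.00120;  (-1·δp/p)² = (-1×0.0338)² = 0.00114;  (-1·δq/q)² = (-1×0.0335)² = 0.00112
δQ/Q = √(0.00605) = 0.0778
Q = 1.022, so δQ = 0.0778 × 1.022 = 0.0795.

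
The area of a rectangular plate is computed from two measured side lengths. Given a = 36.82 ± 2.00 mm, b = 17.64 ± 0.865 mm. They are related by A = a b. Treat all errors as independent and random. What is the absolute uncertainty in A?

Each factor contributes (exponent × relative error)² to (δA/A)²:
  (1·δa/a)² = (1×0.0543)² = 0.00295;  (1·δb/b)² = (1×0.0490)² = 0.00240
δA/A = √(0.00536) = 0.0732
A = 649.5 mm^2, so δA = 0.0732 × 649.5 = 47.5 mm^2.

47.5 mm^2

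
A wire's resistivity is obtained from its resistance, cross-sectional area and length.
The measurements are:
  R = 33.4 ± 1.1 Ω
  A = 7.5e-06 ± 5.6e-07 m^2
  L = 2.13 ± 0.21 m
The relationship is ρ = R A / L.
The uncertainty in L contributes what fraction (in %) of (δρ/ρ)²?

59.3%

(δρ/ρ)² = (1·δR/R)² + (1·δA/A)² + (-1·δL/L)²
  R term: (1×0.0329)² = 0.00108
  A term: (1×0.0747)² = 0.00558
  L term: (-1×0.0986)² = 0.00972
Total = 0.0164. Share from L = 0.00972/0.0164 = 0.593.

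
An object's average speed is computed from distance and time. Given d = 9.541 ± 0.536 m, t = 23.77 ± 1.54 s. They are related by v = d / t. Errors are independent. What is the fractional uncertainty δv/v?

Relative error in a monomial: (δv/v)² = Σ (nᵢ · δxᵢ/xᵢ)².
  (1·δd/d)² = (1×0.0562)² = 0.00316;  (-1·δt/t)² = (-1×0.0648)² = 0.00420
δv/v = √(0.00735) = 0.0858

0.0858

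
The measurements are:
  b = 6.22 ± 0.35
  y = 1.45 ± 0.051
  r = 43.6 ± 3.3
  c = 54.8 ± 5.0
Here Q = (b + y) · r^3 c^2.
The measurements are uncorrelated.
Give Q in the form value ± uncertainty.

Let u = b + y = 7.67. δu = √(δb² + δy²) = √(0.122 + 0.00260) = 0.354, so δu/u = 0.0461.
Q is then a monomial in u, r, c:
δQ/Q = √((δu/u)² + (3·δr/r)² + (2·δc/c)²) = √(0.00213 + 0.0516 + 0.0333) = 0.295
Q = 1.91e+09, so δQ = 0.295 × 1.91e+09 = 5.63e+08.

(1.91 ± 0.563) × 10^9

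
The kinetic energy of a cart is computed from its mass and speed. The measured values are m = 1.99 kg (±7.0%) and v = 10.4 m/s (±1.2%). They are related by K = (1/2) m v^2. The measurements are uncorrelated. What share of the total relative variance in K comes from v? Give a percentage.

10.5%

(δK/K)² = (1·δm/m)² + (2·δv/v)²
  m term: (1×0.0700)² = 0.00490
  v term: (2×0.0120)² = 0.000576
Total = 0.00548. Share from v = 0.000576/0.00548 = 0.105.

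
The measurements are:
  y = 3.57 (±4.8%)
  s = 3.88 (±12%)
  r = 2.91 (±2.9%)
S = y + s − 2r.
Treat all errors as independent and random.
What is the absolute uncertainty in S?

0.524

Sums and differences: (δS)² = Σ (cᵢ δxᵢ)².
  (δy)² = 0.0294;  (δs)² = 0.217;  (2·δr)² = 0.0285
δS = √(0.275) = 0.524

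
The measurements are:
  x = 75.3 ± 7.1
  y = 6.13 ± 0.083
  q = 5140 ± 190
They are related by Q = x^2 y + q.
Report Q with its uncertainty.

Let p = x^2·y = 34800. δp/p = √((2·δx/x)² + (1·δy/y)²) = √(0.0356 + 0.000183) = 0.189, so δp = 6570.
Q = p + q: δQ = √(δp² + δq²) = √(4.32e+07 + 36100) = 6570
Q = 39900.

39900 ± 6570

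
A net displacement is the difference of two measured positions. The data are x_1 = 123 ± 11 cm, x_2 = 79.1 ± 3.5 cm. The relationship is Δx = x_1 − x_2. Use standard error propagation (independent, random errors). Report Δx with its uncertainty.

43.9 ± 11.5 cm

Sums and differences: (δΔx)² = Σ (cᵢ δxᵢ)².
  (δx_1)² = 121;  (δx_2)² = 12.2
δΔx = √(133) = 11.5 cm
Δx = 43.9 cm.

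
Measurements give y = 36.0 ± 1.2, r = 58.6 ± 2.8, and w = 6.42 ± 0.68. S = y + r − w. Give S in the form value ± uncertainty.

88.2 ± 3.12

Sums and differences: (δS)² = Σ (cᵢ δxᵢ)².
  (δy)² = 1.44;  (δr)² = 7.84;  (δw)² = 0.462
δS = √(9.74) = 3.12
S = 88.2.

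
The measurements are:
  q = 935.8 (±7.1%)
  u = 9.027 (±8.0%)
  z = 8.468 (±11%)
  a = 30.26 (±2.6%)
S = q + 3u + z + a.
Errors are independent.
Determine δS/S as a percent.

Sums and differences: (δS)² = Σ (cᵢ δxᵢ)².
  (δq)² = 4410;  (3·δu)² = 4.69;  (δz)² = 0.868;  (δa)² = 0.619
δS = √(4420) = 66.5
S = 1002, so δS/S = 66.5/1002 = 0.0664.

6.64%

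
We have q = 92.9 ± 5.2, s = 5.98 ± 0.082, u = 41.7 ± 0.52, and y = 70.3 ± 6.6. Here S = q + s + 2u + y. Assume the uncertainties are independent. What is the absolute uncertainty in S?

For a sum/difference, combine absolute errors in quadrature:
  (δq)² = 27.0;  (δs)² = 0.00672;  (2·δu)² = 1.08;  (δy)² = 43.6
δS = √(71.7) = 8.47

8.47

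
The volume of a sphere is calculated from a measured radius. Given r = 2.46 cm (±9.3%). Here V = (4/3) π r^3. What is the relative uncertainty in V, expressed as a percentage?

27.9%

V ∝ r^3, so δV/V = |3| · δr/r = 3 × 0.0930 = 0.279.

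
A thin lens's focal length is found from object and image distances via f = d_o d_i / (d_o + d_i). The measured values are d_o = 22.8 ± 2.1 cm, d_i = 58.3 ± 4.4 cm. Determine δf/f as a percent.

∂f/∂d_o = (d_i/(d_o+d_i))² = 0.517;  ∂f/∂d_i = (d_o/(d_o+d_i))² = 0.0790
δf = √((∂f/∂d_o · δd_o)² + (∂f/∂d_i · δd_i)²) = √(1.18 + 0.121) = 1.14 cm
f = 16.4 cm, so δf/f = 1.14/16.4 = 0.0695.

6.95%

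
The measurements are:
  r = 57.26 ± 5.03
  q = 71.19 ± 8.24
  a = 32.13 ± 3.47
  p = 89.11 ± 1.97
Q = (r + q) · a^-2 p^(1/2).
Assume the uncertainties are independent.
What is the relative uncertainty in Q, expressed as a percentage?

Let u = r + q = 128.4. δu = √(δr² + δq²) = √(25.3 + 67.9) = 9.65, so δu/u = 0.0752.
Q is then a monomial in u, a, p:
δQ/Q = √((δu/u)² + (-2·δa/a)² + (½·δp/p)²) = √(0.00565 + 0.0467 + 0.000122) = 0.229

22.9%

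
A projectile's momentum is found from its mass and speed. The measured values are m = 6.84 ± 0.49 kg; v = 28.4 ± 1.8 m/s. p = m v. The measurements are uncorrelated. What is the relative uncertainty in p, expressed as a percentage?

9.57%

For a monomial p ∝ m, v, fractional errors add in quadrature:
  (1·δm/m)² = (1×0.0716)² = 0.00513;  (1·δv/v)² = (1×0.0634)² = 0.00402
δp/p = √(0.00915) = 0.0957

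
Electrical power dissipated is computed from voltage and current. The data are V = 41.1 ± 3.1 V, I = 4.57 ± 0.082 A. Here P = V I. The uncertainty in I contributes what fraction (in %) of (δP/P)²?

(δP/P)² = (1·δV/V)² + (1·δI/I)²
  V term: (1×0.0754)² = 0.00569
  I term: (1×0.0179)² = 0.000322
Total = 0.00601. Share from I = 0.000322/0.00601 = 0.0536.

5.36%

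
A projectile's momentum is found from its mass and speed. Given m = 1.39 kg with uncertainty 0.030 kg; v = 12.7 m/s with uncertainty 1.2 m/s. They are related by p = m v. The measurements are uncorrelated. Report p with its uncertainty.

17.7 ± 1.71 kg·m/s

Since p is a product/quotient, work with relative uncertainties:
  (1·δm/m)² = (1×0.0216)² = 0.000466;  (1·δv/v)² = (1×0.0945)² = 0.00893
δp/p = √(0.00939) = 0.0969
p = 17.7 kg·m/s, so δp = 0.0969 × 17.7 = 1.71 kg·m/s.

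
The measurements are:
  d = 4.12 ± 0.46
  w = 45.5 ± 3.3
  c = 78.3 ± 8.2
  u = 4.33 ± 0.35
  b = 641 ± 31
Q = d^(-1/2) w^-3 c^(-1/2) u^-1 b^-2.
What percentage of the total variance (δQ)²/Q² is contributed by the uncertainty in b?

(δQ/Q)² = (−½·δd/d)² + (-3·δw/w)² + (−½·δc/c)² + (-1·δu/u)² + (-2·δb/b)²
  d term: (-0.5×0.112)² = 0.00312
  w term: (-3×0.0725)² = 0.0473
  c term: (-0.5×0.105)² = 0.00274
  u term: (-1×0.0808)² = 0.00653
  b term: (-2×0.0484)² = 0.00936
Total = 0.0691. Share from b = 0.00936/0.0691 = 0.135.

13.5%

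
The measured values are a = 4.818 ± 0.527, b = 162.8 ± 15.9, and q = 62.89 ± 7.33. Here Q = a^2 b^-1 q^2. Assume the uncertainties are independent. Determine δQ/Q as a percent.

33.4%

Relative error in a monomial: (δQ/Q)² = Σ (nᵢ · δxᵢ/xᵢ)².
  (2·δa/a)² = (2×0.109)² = 0.0479;  (-1·δb/b)² = (-1×0.0977)² = 0.00954;  (2·δq/q)² = (2×0.117)² = 0.0543
δQ/Q = √(0.112) = 0.334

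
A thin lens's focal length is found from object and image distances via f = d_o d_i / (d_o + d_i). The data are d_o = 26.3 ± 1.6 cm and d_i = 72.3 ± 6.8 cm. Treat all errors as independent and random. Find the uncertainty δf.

0.987 cm

∂f/∂d_o = (d_i/(d_o+d_i))² = 0.538;  ∂f/∂d_i = (d_o/(d_o+d_i))² = 0.0711
δf = √((∂f/∂d_o · δd_o)² + (∂f/∂d_i · δd_i)²) = √(0.740 + 0.234) = 0.987 cm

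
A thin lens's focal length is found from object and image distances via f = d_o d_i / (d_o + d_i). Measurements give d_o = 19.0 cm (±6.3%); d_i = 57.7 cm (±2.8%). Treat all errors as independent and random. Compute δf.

0.685 cm

∂f/∂d_o = (d_i/(d_o+d_i))² = 0.566;  ∂f/∂d_i = (d_o/(d_o+d_i))² = 0.0614
δf = √((∂f/∂d_o · δd_o)² + (∂f/∂d_i · δd_i)²) = √(0.459 + 0.00983) = 0.685 cm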